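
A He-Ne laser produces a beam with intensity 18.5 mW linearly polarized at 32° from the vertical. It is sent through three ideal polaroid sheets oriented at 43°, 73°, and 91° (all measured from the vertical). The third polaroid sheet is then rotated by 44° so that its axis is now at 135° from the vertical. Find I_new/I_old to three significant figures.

Before rotation:
I₁ = I₀ cos²(43° − 32°) = I₀ cos²(11°) = 0.9636 I₀.
I₂ = I₁ cos²(73° − 43°) = 0.9636 I₀ · cos²(30°) = 0.7227 I₀.
I₃ = I₂ cos²(91° − 73°) = 0.7227 I₀ · cos²(18°) = 0.6537 I₀.
After rotation:
I₁ = I₀ cos²(43° − 32°) = I₀ cos²(11°) = 0.9636 I₀.
I₂ = I₁ cos²(73° − 43°) = 0.9636 I₀ · cos²(30°) = 0.7227 I₀.
I₃ = I₂ cos²(135° − 73°) = 0.7227 I₀ · cos²(62°) = 0.1593 I₀.
Ratio = 0.1593 / 0.6537 = 0.2437.

I_new/I_old ≈ 0.244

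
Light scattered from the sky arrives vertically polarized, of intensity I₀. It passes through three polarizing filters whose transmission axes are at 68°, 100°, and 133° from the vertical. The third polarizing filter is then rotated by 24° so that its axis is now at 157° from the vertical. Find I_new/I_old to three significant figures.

Before rotation:
I₁ = I₀ cos²(68° − 0°) = I₀ cos²(68°) = 0.1403 I₀.
I₂ = I₁ cos²(100° − 68°) = 0.1403 I₀ · cos²(32°) = 0.1009 I₀.
I₃ = I₂ cos²(133° − 100°) = 0.1009 I₀ · cos²(33°) = 0.07099 I₀.
After rotation:
I₁ = I₀ cos²(68° − 0°) = I₀ cos²(68°) = 0.1403 I₀.
I₂ = I₁ cos²(100° − 68°) = 0.1403 I₀ · cos²(32°) = 0.1009 I₀.
I₃ = I₂ cos²(157° − 100°) = 0.1009 I₀ · cos²(57°) = 0.02994 I₀.
Ratio = 0.02994 / 0.07099 = 0.4217.

I_new/I_old ≈ 0.422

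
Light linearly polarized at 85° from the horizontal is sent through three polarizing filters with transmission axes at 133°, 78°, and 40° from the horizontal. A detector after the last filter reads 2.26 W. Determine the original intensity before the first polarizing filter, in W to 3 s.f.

I₁ = I₀ cos²(133° − 85°) = I₀ cos²(48°) = 0.4477 I₀.
I₂ = I₁ cos²(78° − 133°) = 0.4477 I₀ · cos²(55°) = 0.1473 I₀.
I₃ = I₂ cos²(40° − 78°) = 0.1473 I₀ · cos²(38°) = 0.09147 I₀.
So 2.26 W = 0.09147 I₀, giving I₀ = 2.26/0.09147 = 24.71 W.

I₀ ≈ 24.7 W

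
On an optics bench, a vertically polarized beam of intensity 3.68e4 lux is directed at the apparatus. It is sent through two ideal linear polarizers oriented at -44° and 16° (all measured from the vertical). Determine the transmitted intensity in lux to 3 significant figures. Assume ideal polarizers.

I ≈ 4760 lux

By Malus's law, I₁ = 3.68e4 lux · cos²(44°) = 1.904e+04 lux.
I₂ = I₁ · cos²(60°) = 1.904e+04 · 0.25 = 4761 lux.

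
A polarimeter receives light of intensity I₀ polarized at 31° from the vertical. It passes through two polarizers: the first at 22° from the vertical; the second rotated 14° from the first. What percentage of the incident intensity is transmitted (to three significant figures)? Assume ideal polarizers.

I₁ = I₀ cos²(22° − 31°) = I₀ cos²(9°) = 0.9755 I₀.
I₂ = I₁ cos²(14°) = 0.9755 · 0.9415 I₀ = 0.9184 I₀.
That is 91.84% of the incident intensity.

≈ 91.8%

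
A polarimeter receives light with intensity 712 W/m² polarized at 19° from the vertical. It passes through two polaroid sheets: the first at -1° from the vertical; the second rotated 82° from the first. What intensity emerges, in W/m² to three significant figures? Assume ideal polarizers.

I ≈ 12.2 W/m²

By Malus's law, I₁ = 712 W/m² · cos²(20°) = 628.7 W/m².
I₂ = I₁ · cos²(82°) = 628.7 · 0.01937 = 12.18 W/m².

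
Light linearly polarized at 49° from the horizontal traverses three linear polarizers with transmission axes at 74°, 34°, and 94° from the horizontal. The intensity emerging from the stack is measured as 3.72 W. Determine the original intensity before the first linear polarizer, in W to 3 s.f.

I₀ ≈ 30.9 W

I₁ = I₀ cos²(74° − 49°) = I₀ cos²(25°) = 0.8214 I₀.
I₂ = I₁ cos²(34° − 74°) = 0.8214 I₀ · cos²(40°) = 0.482 I₀.
I₃ = I₂ cos²(94° − 34°) = 0.482 I₀ · cos²(60°) = 0.1205 I₀.
So 3.72 W = 0.1205 I₀, giving I₀ = 3.72/0.1205 = 30.87 W.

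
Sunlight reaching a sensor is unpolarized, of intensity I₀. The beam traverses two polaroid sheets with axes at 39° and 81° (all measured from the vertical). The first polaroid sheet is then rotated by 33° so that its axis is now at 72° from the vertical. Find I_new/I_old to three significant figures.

Before rotation:
Unpolarized light through the first polarizer → I₁ = ½ I₀, now polarized at 39°.
I₂ = I₁ cos²(81° − 39°) = 0.5 I₀ · cos²(42°) = 0.2761 I₀.
After rotation:
Unpolarized light through the first polarizer → I₁ = ½ I₀, now polarized at 72°.
I₂ = I₁ cos²(81° − 72°) = 0.5 I₀ · cos²(9°) = 0.4878 I₀.
Ratio = 0.4878 / 0.2761 = 1.766.

I_new/I_old ≈ 1.77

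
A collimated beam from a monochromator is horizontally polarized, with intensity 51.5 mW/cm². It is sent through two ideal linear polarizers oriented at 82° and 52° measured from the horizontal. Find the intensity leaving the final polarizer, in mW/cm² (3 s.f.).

I ≈ 0.748 mW/cm²

By Malus's law, I₁ = 51.5 mW/cm² · cos²(82°) = 0.9975 mW/cm².
I₂ = I₁ · cos²(30°) = 0.9975 · 0.75 = 0.7481 mW/cm².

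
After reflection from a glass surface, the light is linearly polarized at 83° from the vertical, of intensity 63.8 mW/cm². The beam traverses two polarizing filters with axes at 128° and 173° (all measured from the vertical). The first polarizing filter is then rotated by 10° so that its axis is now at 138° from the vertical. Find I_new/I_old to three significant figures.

Before rotation:
By Malus's law, I₁ = I₀ cos²(128° − 83°) = I₀ cos²(45°) = 0.5 I₀.
I₂ = I₁ cos²(173° − 128°) = 0.5 I₀ · cos²(45°) = 0.25 I₀.
After rotation:
I₁ = I₀ cos²(138° − 83°) = I₀ cos²(55°) = 0.329 I₀.
I₂ = I₁ cos²(173° − 138°) = 0.329 I₀ · cos²(35°) = 0.2208 I₀.
Ratio = 0.2208 / 0.25 = 0.883.

I_new/I_old ≈ 0.883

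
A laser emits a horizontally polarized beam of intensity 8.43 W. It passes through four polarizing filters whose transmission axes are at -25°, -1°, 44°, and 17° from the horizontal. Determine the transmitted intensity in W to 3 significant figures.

I ≈ 2.29 W

I₁ = 8.43 W · cos²(25°) = 6.924 W.
I₂ = I₁ · cos²(24°) = 6.924 · 0.8346 = 5.779 W.
I₃ = I₂ · cos²(45°) = 5.779 · 0.5 = 2.889 W.
I₄ = I₃ · cos²(27°) = 2.889 · 0.7939 = 2.294 W.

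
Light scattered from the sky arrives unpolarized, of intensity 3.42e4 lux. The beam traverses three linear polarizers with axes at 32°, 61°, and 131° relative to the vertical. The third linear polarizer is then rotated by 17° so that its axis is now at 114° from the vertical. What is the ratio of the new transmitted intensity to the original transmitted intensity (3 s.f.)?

Before rotation:
Unpolarized light through the first polarizer → I₁ = ½ I₀, now polarized at 32°.
I₂ = I₁ cos²(61° − 32°) = 0.5 I₀ · cos²(29°) = 0.3825 I₀.
I₃ = I₂ cos²(131° − 61°) = 0.3825 I₀ · cos²(70°) = 0.04474 I₀.
After rotation:
Unpolarized light through the first polarizer → I₁ = ½ I₀, now polarized at 32°.
I₂ = I₁ cos²(61° − 32°) = 0.5 I₀ · cos²(29°) = 0.3825 I₀.
I₃ = I₂ cos²(114° − 61°) = 0.3825 I₀ · cos²(53°) = 0.1385 I₀.
Ratio = 0.1385 / 0.04474 = 3.096.

I_new/I_old ≈ 3.10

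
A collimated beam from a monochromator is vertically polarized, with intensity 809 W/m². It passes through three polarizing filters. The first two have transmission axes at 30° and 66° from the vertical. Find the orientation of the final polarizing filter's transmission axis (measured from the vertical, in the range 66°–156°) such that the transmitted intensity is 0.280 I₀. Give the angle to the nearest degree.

By Malus's law, I₁ = I₀ cos²(30° − 0°) = I₀ cos²(30°) = 0.75 I₀.
I₂ = I₁ cos²(66° − 30°) = 0.75 I₀ · cos²(36°) = 0.4909 I₀.
Need I₃/I₀ = 0.28, so cos²(θ − 66°) = 0.28 / 0.4909 = 0.5704.
θ − 66° = arccos(√0.5704) = 41.0°, giving θ ≈ 66 + 41.0 = 107.0°.

θ ≈ 107°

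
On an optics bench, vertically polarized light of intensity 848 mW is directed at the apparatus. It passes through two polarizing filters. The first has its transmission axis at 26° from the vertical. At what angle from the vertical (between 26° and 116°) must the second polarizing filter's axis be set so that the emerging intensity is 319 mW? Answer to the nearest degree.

θ ≈ 73°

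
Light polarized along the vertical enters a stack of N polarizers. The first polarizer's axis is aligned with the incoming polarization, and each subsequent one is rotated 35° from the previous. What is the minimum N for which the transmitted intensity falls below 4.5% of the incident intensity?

N = 9

First polarizer is aligned with the polarization: full transmission.
Each further stage multiplies by cos²(35°) = 0.671.
After N polarizers: T = 0.671^(N−1). Require T < 0.045 ⇒ N−1 > ln(0.045)/ln(0.671) = 7.77, so N−1 ≥ 8 and N = 9.
Check: N=9 gives T = 0.0411 < 0.045; N=8 gives T = 0.06125.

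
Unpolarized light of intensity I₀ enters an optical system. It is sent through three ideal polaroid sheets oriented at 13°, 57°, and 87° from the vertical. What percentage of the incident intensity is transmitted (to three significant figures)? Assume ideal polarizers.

≈ 19.4%

Unpolarized light through the first polarizer → I₁ = ½ I₀, now polarized at 13°.
I₂ = I₁ cos²(57° − 13°) = 0.5 I₀ · cos²(44°) = 0.2587 I₀.
I₃ = I₂ cos²(87° − 57°) = 0.2587 I₀ · cos²(30°) = 0.194 I₀.
That is 19.4% of the incident intensity.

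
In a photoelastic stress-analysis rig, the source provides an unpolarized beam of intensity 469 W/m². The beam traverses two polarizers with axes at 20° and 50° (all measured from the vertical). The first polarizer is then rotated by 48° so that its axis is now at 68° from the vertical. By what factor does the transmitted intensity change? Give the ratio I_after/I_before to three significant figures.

Before rotation:
Unpolarized light through the first polarizer → I₁ = ½ I₀, now polarized at 20°.
I₂ = I₁ cos²(50° − 20°) = 0.5 I₀ · cos²(30°) = 0.375 I₀.
After rotation:
Unpolarized light through the first polarizer → I₁ = ½ I₀, now polarized at 68°.
I₂ = I₁ cos²(50° − 68°) = 0.5 I₀ · cos²(18°) = 0.4523 I₀.
Ratio = 0.4523 / 0.375 = 1.206.

I_new/I_old ≈ 1.21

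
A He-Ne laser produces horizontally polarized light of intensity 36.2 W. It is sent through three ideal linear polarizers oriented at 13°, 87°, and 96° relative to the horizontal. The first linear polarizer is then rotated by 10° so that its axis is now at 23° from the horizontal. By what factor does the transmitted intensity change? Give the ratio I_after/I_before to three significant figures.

Before rotation:
I₁ = I₀ cos²(13° − 0°) = I₀ cos²(13°) = 0.9494 I₀.
I₂ = I₁ cos²(87° − 13°) = 0.9494 I₀ · cos²(74°) = 0.07213 I₀.
I₃ = I₂ cos²(96° − 87°) = 0.07213 I₀ · cos²(9°) = 0.07037 I₀.
After rotation:
I₁ = I₀ cos²(23° − 0°) = I₀ cos²(23°) = 0.8473 I₀.
I₂ = I₁ cos²(87° − 23°) = 0.8473 I₀ · cos²(64°) = 0.1628 I₀.
I₃ = I₂ cos²(96° − 87°) = 0.1628 I₀ · cos²(9°) = 0.1588 I₀.
Ratio = 0.1588 / 0.07037 = 2.257.

I_new/I_old ≈ 2.26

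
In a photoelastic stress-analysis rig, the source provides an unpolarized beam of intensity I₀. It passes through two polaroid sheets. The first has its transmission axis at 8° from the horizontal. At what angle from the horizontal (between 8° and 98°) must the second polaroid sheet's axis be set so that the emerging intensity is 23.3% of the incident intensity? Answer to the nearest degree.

Unpolarized light through the first polarizer → I₁ = ½ I₀, now polarized at 8°.
Need I₂/I₀ = 0.233, so cos²(θ − 8°) = 0.233 / 0.5 = 0.466.
θ − 8° = arccos(√0.466) = 46.9°, giving θ ≈ 8 + 46.9 = 54.9°.

θ ≈ 55°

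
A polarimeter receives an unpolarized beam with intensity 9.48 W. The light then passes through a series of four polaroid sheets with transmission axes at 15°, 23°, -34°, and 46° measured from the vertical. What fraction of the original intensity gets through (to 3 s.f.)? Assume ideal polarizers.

Unpolarized light through the first polarizer → I₁ = 9.48 W/2 = 4.74 W, polarized at 15°.
I₂ = I₁ · cos²(8°) = 4.74 · 0.9806 = 4.648 W.
I₃ = I₂ · cos²(57°) = 4.648 · 0.2966 = 1.379 W.
I₄ = I₃ · cos²(80°) = 1.379 · 0.03015 = 0.04158 W.
Transmitted fraction = 0.004386.

I/I₀ ≈ 0.00439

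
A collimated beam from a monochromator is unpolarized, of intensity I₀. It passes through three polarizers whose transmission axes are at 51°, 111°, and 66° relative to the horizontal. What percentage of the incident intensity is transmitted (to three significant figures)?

Unpolarized light through the first polarizer → I₁ = ½ I₀, now polarized at 51°.
I₂ = I₁ cos²(111° − 51°) = 0.5 I₀ · cos²(60°) = 0.125 I₀.
I₃ = I₂ cos²(66° − 111°) = 0.125 I₀ · cos²(45°) = 0.0625 I₀.
That is 6.25% of the incident intensity.

≈ 6.25%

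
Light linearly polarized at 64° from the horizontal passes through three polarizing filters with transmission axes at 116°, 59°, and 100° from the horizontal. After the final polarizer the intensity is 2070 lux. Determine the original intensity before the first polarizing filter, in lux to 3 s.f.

I₁ = I₀ cos²(116° − 64°) = I₀ cos²(52°) = 0.379 I₀.
I₂ = I₁ cos²(59° − 116°) = 0.379 I₀ · cos²(57°) = 0.1124 I₀.
I₃ = I₂ cos²(100° − 59°) = 0.1124 I₀ · cos²(41°) = 0.06404 I₀.
So 2070 lux = 0.06404 I₀, giving I₀ = 2070/0.06404 = 3.232e+04 lux.

I₀ ≈ 3.23e4 lux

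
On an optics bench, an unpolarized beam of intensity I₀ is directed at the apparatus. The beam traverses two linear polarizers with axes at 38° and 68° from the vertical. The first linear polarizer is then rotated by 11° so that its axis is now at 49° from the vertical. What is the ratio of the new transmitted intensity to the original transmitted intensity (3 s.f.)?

I_new/I_old ≈ 1.19

Before rotation:
Unpolarized light through the first polarizer → I₁ = ½ I₀, now polarized at 38°.
I₂ = I₁ cos²(68° − 38°) = 0.5 I₀ · cos²(30°) = 0.375 I₀.
After rotation:
Unpolarized light through the first polarizer → I₁ = ½ I₀, now polarized at 49°.
I₂ = I₁ cos²(68° − 49°) = 0.5 I₀ · cos²(19°) = 0.447 I₀.
Ratio = 0.447 / 0.375 = 1.192.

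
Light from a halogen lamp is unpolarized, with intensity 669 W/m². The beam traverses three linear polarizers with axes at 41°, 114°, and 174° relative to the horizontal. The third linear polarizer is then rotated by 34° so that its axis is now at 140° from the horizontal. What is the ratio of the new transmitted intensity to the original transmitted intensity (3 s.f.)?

Before rotation:
Unpolarized light through the first polarizer → I₁ = ½ I₀, now polarized at 41°.
I₂ = I₁ cos²(114° − 41°) = 0.5 I₀ · cos²(73°) = 0.04274 I₀.
I₃ = I₂ cos²(174° − 114°) = 0.04274 I₀ · cos²(60°) = 0.01069 I₀.
After rotation:
Unpolarized light through the first polarizer → I₁ = ½ I₀, now polarized at 41°.
I₂ = I₁ cos²(114° − 41°) = 0.5 I₀ · cos²(73°) = 0.04274 I₀.
I₃ = I₂ cos²(140° − 114°) = 0.04274 I₀ · cos²(26°) = 0.03453 I₀.
Ratio = 0.03453 / 0.01069 = 3.231.

I_new/I_old ≈ 3.23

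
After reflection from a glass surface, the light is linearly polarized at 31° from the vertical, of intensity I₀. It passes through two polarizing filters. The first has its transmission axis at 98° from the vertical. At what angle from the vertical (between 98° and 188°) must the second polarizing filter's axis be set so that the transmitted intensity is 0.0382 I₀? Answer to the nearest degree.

I₁ = I₀ cos²(98° − 31°) = I₀ cos²(67°) = 0.1527 I₀.
Need I₂/I₀ = 0.0382, so cos²(θ − 98°) = 0.0382 / 0.1527 = 0.2502.
θ − 98° = arccos(√0.2502) = 60.0°, giving θ ≈ 98 + 60.0 = 158.0°.

θ ≈ 158°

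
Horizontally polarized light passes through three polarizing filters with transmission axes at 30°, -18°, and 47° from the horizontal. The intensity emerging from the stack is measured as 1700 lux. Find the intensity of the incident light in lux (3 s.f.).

By Malus's law, I₁ = I₀ cos²(30° − 0°) = I₀ cos²(30°) = 0.75 I₀.
I₂ = I₁ cos²(-18° − 30°) = 0.75 I₀ · cos²(48°) = 0.3358 I₀.
I₃ = I₂ cos²(47° + 18°) = 0.3358 I₀ · cos²(65°) = 0.05998 I₀.
So 1700 lux = 0.05998 I₀, giving I₀ = 1700/0.05998 = 2.834e+04 lux.

I₀ ≈ 2.83e4 lux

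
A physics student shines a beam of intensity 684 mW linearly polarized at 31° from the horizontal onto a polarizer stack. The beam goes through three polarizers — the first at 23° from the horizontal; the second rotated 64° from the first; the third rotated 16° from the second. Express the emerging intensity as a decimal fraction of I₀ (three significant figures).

By Malus's law, I₁ = 684 mW · cos²(8°) = 670.8 mW.
I₂ = I₁ · cos²(64°) = 670.8 · 0.1922 = 128.9 mW.
I₃ = I₂ · cos²(16°) = 128.9 · 0.924 = 119.1 mW.
Transmitted fraction = 0.1741.

I/I₀ ≈ 0.174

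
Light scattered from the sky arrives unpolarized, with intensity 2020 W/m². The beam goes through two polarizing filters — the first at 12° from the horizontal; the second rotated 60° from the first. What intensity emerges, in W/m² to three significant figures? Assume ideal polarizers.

I ≈ 253 W/m²

Unpolarized light through the first polarizer → I₁ = 2020 W/m²/2 = 1010 W/m², polarized at 12°.
I₂ = I₁ · cos²(60°) = 1010 · 0.25 = 252.5 W/m².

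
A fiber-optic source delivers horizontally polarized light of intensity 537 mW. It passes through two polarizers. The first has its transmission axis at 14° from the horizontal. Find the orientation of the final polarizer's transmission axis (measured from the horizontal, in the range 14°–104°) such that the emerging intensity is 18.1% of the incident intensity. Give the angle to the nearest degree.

By Malus's law, I₁ = I₀ cos²(14° − 0°) = I₀ cos²(14°) = 0.9415 I₀.
Need I₂/I₀ = 0.181, so cos²(θ − 14°) = 0.181 / 0.9415 = 0.1923.
θ − 14° = arccos(√0.1923) = 64.0°, giving θ ≈ 14 + 64.0 = 78.0°.

θ ≈ 78°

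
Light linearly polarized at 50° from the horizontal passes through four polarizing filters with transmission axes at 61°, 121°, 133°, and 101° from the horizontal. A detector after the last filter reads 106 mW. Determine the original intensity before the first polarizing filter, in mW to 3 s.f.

I₀ ≈ 639 mW

By Malus's law, I₁ = I₀ cos²(61° − 50°) = I₀ cos²(11°) = 0.9636 I₀.
I₂ = I₁ cos²(121° − 61°) = 0.9636 I₀ · cos²(60°) = 0.2409 I₀.
I₃ = I₂ cos²(133° − 121°) = 0.2409 I₀ · cos²(12°) = 0.2305 I₀.
I₄ = I₃ cos²(101° − 133°) = 0.2305 I₀ · cos²(32°) = 0.1658 I₀.
So 106 mW = 0.1658 I₀, giving I₀ = 106/0.1658 = 639.5 mW.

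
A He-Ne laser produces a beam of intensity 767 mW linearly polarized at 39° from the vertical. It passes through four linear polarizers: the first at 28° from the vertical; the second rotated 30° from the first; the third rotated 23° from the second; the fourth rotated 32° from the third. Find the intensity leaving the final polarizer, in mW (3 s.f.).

I ≈ 338 mW

I₁ = 767 mW · cos²(11°) = 739.1 mW.
I₂ = I₁ · cos²(30°) = 739.1 · 0.75 = 554.3 mW.
I₃ = I₂ · cos²(23°) = 554.3 · 0.8473 = 469.7 mW.
I₄ = I₃ · cos²(32°) = 469.7 · 0.7192 = 337.8 mW.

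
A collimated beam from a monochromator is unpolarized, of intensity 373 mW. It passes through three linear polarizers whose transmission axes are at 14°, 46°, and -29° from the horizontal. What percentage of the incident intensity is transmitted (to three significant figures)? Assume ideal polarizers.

≈ 2.41%

Unpolarized light through the first polarizer → I₁ = 373 mW/2 = 186.5 mW, polarized at 14°.
I₂ = I₁ · cos²(32°) = 186.5 · 0.7192 = 134.1 mW.
I₃ = I₂ · cos²(75°) = 134.1 · 0.06699 = 8.985 mW.
That is 2.409% of the incident intensity.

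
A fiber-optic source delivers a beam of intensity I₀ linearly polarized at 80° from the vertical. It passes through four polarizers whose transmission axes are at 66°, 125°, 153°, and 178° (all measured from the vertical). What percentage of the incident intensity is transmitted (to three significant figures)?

I₁ = I₀ cos²(66° − 80°) = I₀ cos²(14°) = 0.9415 I₀.
I₂ = I₁ cos²(125° − 66°) = 0.9415 I₀ · cos²(59°) = 0.2497 I₀.
I₃ = I₂ cos²(153° − 125°) = 0.2497 I₀ · cos²(28°) = 0.1947 I₀.
I₄ = I₃ cos²(178° − 153°) = 0.1947 I₀ · cos²(25°) = 0.1599 I₀.
That is 15.99% of the incident intensity.

≈ 16.0%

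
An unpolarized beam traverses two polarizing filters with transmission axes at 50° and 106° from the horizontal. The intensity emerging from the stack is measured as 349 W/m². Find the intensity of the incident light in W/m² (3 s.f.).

I₀ ≈ 2230 W/m²

Unpolarized light through the first polarizer → I₁ = ½ I₀, now polarized at 50°.
I₂ = I₁ cos²(106° − 50°) = 0.5 I₀ · cos²(56°) = 0.1563 I₀.
So 349 W/m² = 0.1563 I₀, giving I₀ = 349/0.1563 = 2232 W/m².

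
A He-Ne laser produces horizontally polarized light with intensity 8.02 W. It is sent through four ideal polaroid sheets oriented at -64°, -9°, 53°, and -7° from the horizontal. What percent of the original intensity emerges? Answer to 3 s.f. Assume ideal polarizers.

≈ 0.348%

I₁ = 8.02 W · cos²(64°) = 1.541 W.
I₂ = I₁ · cos²(55°) = 1.541 · 0.329 = 0.507 W.
I₃ = I₂ · cos²(62°) = 0.507 · 0.2204 = 0.1118 W.
I₄ = I₃ · cos²(60°) = 0.1118 · 0.25 = 0.02794 W.
That is 0.3484% of the incident intensity.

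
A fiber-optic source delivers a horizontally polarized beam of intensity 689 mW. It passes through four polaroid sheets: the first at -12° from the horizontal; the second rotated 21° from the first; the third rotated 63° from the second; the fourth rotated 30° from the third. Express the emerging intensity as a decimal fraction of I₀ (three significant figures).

By Malus's law, I₁ = 689 mW · cos²(12°) = 659.2 mW.
I₂ = I₁ · cos²(21°) = 659.2 · 0.8716 = 574.6 mW.
I₃ = I₂ · cos²(63°) = 574.6 · 0.2061 = 118.4 mW.
I₄ = I₃ · cos²(30°) = 118.4 · 0.75 = 88.81 mW.
Transmitted fraction = 0.1289.

I/I₀ ≈ 0.129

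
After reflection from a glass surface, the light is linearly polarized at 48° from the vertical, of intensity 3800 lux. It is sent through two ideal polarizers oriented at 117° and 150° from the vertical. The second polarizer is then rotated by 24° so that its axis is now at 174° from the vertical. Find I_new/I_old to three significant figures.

Before rotation:
I₁ = I₀ cos²(117° − 48°) = I₀ cos²(69°) = 0.1284 I₀.
I₂ = I₁ cos²(150° − 117°) = 0.1284 I₀ · cos²(33°) = 0.09033 I₀.
After rotation:
I₁ = I₀ cos²(117° − 48°) = I₀ cos²(69°) = 0.1284 I₀.
I₂ = I₁ cos²(174° − 117°) = 0.1284 I₀ · cos²(57°) = 0.0381 I₀.
Ratio = 0.0381 / 0.09033 = 0.4217.

I_new/I_old ≈ 0.422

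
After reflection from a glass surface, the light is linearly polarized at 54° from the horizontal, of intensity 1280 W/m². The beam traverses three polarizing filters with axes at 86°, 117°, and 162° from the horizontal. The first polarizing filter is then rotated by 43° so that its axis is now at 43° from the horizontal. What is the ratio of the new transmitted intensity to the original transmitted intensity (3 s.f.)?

Before rotation:
By Malus's law, I₁ = I₀ cos²(86° − 54°) = I₀ cos²(32°) = 0.7192 I₀.
I₂ = I₁ cos²(117° − 86°) = 0.7192 I₀ · cos²(31°) = 0.5284 I₀.
I₃ = I₂ cos²(162° − 117°) = 0.5284 I₀ · cos²(45°) = 0.2642 I₀.
After rotation:
I₁ = I₀ cos²(43° − 54°) = I₀ cos²(11°) = 0.9636 I₀.
I₂ = I₁ cos²(117° − 43°) = 0.9636 I₀ · cos²(74°) = 0.07321 I₀.
I₃ = I₂ cos²(162° − 117°) = 0.07321 I₀ · cos²(45°) = 0.0366 I₀.
Ratio = 0.0366 / 0.2642 = 0.1385.

I_new/I_old ≈ 0.139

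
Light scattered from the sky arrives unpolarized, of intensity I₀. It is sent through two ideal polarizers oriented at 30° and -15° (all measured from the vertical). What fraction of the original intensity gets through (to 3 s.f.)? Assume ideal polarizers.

≈ 0.250 I₀

Unpolarized light through the first polarizer → I₁ = ½ I₀, now polarized at 30°.
I₂ = I₁ cos²(-15° − 30°) = 0.5 I₀ · cos²(45°) = 0.25 I₀.
Transmitted fraction = 0.25.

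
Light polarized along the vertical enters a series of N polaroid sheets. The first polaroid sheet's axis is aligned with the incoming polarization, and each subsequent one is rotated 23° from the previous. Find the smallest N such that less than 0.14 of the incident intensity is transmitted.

First polarizer is aligned with the polarization: full transmission.
Each further stage multiplies by cos²(23°) = 0.8473.
After N polarizers: T = 0.8473^(N−1). Require T < 0.14 ⇒ N−1 > ln(0.14)/ln(0.8473) = 11.87, so N−1 ≥ 12 and N = 13.
Check: N=13 gives T = 0.137 < 0.14; N=12 gives T = 0.1616.

N = 13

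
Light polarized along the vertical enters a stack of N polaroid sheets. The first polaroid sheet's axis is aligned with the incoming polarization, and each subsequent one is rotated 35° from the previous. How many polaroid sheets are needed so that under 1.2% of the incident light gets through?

N = 13

First polarizer is aligned with the polarization: full transmission.
Each further stage multiplies by cos²(35°) = 0.671.
After N polarizers: T = 0.671^(N−1). Require T < 0.012 ⇒ N−1 > ln(0.012)/ln(0.671) = 11.09, so N−1 ≥ 12 and N = 13.
Check: N=13 gives T = 0.008332 < 0.012; N=12 gives T = 0.01242.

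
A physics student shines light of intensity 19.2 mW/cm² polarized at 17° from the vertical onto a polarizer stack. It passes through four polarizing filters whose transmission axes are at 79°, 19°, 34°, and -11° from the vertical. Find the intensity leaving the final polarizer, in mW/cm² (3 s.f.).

I₁ = 19.2 mW/cm² · cos²(62°) = 4.232 mW/cm².
I₂ = I₁ · cos²(60°) = 4.232 · 0.25 = 1.058 mW/cm².
I₃ = I₂ · cos²(15°) = 1.058 · 0.933 = 0.9871 mW/cm².
I₄ = I₃ · cos²(45°) = 0.9871 · 0.5 = 0.4935 mW/cm².

I ≈ 0.494 mW/cm²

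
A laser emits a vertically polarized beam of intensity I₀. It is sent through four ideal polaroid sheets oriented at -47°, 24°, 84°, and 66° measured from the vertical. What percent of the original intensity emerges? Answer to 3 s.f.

I₁ = I₀ cos²(-47° − 0°) = I₀ cos²(47°) = 0.4651 I₀.
I₂ = I₁ cos²(24° + 47°) = 0.4651 I₀ · cos²(71°) = 0.0493 I₀.
I₃ = I₂ cos²(84° − 24°) = 0.0493 I₀ · cos²(60°) = 0.01233 I₀.
I₄ = I₃ cos²(66° − 84°) = 0.01233 I₀ · cos²(18°) = 0.01115 I₀.
That is 1.115% of the incident intensity.

≈ 1.11%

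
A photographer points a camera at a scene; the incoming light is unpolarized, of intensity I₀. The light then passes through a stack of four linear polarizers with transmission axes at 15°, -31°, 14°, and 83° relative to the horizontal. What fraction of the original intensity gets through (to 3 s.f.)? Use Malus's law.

≈ 0.0155 I₀

Unpolarized light through the first polarizer → I₁ = ½ I₀, now polarized at 15°.
I₂ = I₁ cos²(-31° − 15°) = 0.5 I₀ · cos²(46°) = 0.2413 I₀.
I₃ = I₂ cos²(14° + 31°) = 0.2413 I₀ · cos²(45°) = 0.1206 I₀.
I₄ = I₃ cos²(83° − 14°) = 0.1206 I₀ · cos²(69°) = 0.01549 I₀.
Transmitted fraction = 0.01549.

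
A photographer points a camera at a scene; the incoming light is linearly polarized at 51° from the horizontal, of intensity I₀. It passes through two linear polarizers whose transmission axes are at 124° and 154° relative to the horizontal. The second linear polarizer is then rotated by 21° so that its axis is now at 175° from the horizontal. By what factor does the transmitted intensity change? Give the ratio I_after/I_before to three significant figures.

Before rotation:
I₁ = I₀ cos²(124° − 51°) = I₀ cos²(73°) = 0.08548 I₀.
I₂ = I₁ cos²(154° − 124°) = 0.08548 I₀ · cos²(30°) = 0.06411 I₀.
After rotation:
I₁ = I₀ cos²(124° − 51°) = I₀ cos²(73°) = 0.08548 I₀.
I₂ = I₁ cos²(175° − 124°) = 0.08548 I₀ · cos²(51°) = 0.03385 I₀.
Ratio = 0.03385 / 0.06411 = 0.5281.

I_new/I_old ≈ 0.528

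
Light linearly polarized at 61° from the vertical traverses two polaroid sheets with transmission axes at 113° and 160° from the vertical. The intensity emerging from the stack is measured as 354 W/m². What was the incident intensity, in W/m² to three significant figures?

I₀ ≈ 2010 W/m²

I₁ = I₀ cos²(113° − 61°) = I₀ cos²(52°) = 0.379 I₀.
I₂ = I₁ cos²(160° − 113°) = 0.379 I₀ · cos²(47°) = 0.1763 I₀.
So 354 W/m² = 0.1763 I₀, giving I₀ = 354/0.1763 = 2008 W/m².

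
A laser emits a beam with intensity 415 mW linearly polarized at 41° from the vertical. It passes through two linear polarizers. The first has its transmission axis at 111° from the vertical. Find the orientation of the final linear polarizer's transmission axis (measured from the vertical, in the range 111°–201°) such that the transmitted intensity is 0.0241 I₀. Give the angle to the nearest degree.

I₁ = I₀ cos²(111° − 41°) = I₀ cos²(70°) = 0.117 I₀.
Need I₂/I₀ = 0.0241, so cos²(θ − 111°) = 0.0241 / 0.117 = 0.206.
θ − 111° = arccos(√0.206) = 63.0°, giving θ ≈ 111 + 63.0 = 174.0°.

θ ≈ 174°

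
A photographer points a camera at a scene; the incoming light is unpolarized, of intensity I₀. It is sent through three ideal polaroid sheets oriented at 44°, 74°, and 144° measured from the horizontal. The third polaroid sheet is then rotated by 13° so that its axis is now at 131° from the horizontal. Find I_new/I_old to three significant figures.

Before rotation:
Unpolarized light through the first polarizer → I₁ = ½ I₀, now polarized at 44°.
I₂ = I₁ cos²(74° − 44°) = 0.5 I₀ · cos²(30°) = 0.375 I₀.
I₃ = I₂ cos²(144° − 74°) = 0.375 I₀ · cos²(70°) = 0.04387 I₀.
After rotation:
Unpolarized light through the first polarizer → I₁ = ½ I₀, now polarized at 44°.
I₂ = I₁ cos²(74° − 44°) = 0.5 I₀ · cos²(30°) = 0.375 I₀.
I₃ = I₂ cos²(131° − 74°) = 0.375 I₀ · cos²(57°) = 0.1112 I₀.
Ratio = 0.1112 / 0.04387 = 2.536.

I_new/I_old ≈ 2.54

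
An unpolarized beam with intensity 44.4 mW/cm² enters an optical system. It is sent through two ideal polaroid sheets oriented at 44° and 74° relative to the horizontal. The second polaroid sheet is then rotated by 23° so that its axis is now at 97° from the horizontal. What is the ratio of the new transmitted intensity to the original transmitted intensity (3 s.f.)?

Before rotation:
Unpolarized light through the first polarizer → I₁ = ½ I₀, now polarized at 44°.
I₂ = I₁ cos²(74° − 44°) = 0.5 I₀ · cos²(30°) = 0.375 I₀.
After rotation:
Unpolarized light through the first polarizer → I₁ = ½ I₀, now polarized at 44°.
I₂ = I₁ cos²(97° − 44°) = 0.5 I₀ · cos²(53°) = 0.1811 I₀.
Ratio = 0.1811 / 0.375 = 0.4829.

I_new/I_old ≈ 0.483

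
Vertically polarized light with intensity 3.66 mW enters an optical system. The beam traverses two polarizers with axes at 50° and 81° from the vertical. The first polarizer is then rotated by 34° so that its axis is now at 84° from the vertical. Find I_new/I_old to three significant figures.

Before rotation:
By Malus's law, I₁ = I₀ cos²(50° − 0°) = I₀ cos²(50°) = 0.4132 I₀.
I₂ = I₁ cos²(81° − 50°) = 0.4132 I₀ · cos²(31°) = 0.3036 I₀.
After rotation:
I₁ = I₀ cos²(84° − 0°) = I₀ cos²(84°) = 0.01093 I₀.
I₂ = I₁ cos²(81° − 84°) = 0.01093 I₀ · cos²(3°) = 0.0109 I₀.
Ratio = 0.0109 / 0.3036 = 0.03589.

I_new/I_old ≈ 0.0359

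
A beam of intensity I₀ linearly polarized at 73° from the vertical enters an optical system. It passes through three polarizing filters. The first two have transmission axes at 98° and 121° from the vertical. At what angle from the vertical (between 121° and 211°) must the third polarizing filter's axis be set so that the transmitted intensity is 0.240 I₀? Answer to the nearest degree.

By Malus's law, I₁ = I₀ cos²(98° − 73°) = I₀ cos²(25°) = 0.8214 I₀.
I₂ = I₁ cos²(121° − 98°) = 0.8214 I₀ · cos²(23°) = 0.696 I₀.
Need I₃/I₀ = 0.24, so cos²(θ − 121°) = 0.24 / 0.696 = 0.3448.
θ − 121° = arccos(√0.3448) = 54.0°, giving θ ≈ 121 + 54.0 = 175.0°.

θ ≈ 175°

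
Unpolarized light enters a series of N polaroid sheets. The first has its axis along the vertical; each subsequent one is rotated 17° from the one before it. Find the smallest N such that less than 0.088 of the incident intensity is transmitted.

First polarizer halves the unpolarized light: factor 1/2.
Each further stage multiplies by cos²(17°) = 0.9145.
After N polarizers: T = 0.5·0.9145^(N−1). Require T < 0.088 ⇒ N−1 > ln(0.088/0.5)/ln(0.9145) = 19.44, so N−1 ≥ 20 and N = 21.
Check: N=21 gives T = 0.08372 < 0.088; N=20 gives T = 0.09154.

N = 21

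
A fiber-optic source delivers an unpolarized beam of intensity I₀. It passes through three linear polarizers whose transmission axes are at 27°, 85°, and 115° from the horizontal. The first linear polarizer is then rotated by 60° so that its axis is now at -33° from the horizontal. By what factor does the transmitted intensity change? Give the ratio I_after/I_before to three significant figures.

Before rotation:
Unpolarized light through the first polarizer → I₁ = ½ I₀, now polarized at 27°.
I₂ = I₁ cos²(85° − 27°) = 0.5 I₀ · cos²(58°) = 0.1404 I₀.
I₃ = I₂ cos²(115° − 85°) = 0.1404 I₀ · cos²(30°) = 0.1053 I₀.
After rotation:
Unpolarized light through the first polarizer → I₁ = ½ I₀, now polarized at -33°.
Angle between axes 1 and 2: 62°. I₂ = 0.5 I₀ · cos²(62°) = 0.1102 I₀.
I₃ = I₂ cos²(115° − 85°) = 0.1102 I₀ · cos²(30°) = 0.08265 I₀.
Ratio = 0.08265 / 0.1053 = 0.7849.

I_new/I_old ≈ 0.785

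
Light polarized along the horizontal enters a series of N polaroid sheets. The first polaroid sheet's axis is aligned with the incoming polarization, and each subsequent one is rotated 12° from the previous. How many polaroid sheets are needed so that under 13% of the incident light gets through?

N = 48

First polarizer is aligned with the polarization: full transmission.
Each further stage multiplies by cos²(12°) = 0.9568.
After N polarizers: T = 0.9568^(N−1). Require T < 0.13 ⇒ N−1 > ln(0.13)/ln(0.9568) = 46.17, so N−1 ≥ 47 and N = 48.
Check: N=48 gives T = 0.1253 < 0.13; N=47 gives T = 0.131.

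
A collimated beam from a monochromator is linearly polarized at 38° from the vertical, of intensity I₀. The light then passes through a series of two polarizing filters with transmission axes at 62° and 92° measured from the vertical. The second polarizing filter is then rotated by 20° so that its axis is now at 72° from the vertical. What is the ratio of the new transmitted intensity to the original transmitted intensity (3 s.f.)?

Before rotation:
I₁ = I₀ cos²(62° − 38°) = I₀ cos²(24°) = 0.8346 I₀.
I₂ = I₁ cos²(92° − 62°) = 0.8346 I₀ · cos²(30°) = 0.6259 I₀.
After rotation:
I₁ = I₀ cos²(62° − 38°) = I₀ cos²(24°) = 0.8346 I₀.
I₂ = I₁ cos²(72° − 62°) = 0.8346 I₀ · cos²(10°) = 0.8094 I₀.
Ratio = 0.8094 / 0.6259 = 1.293.

I_new/I_old ≈ 1.29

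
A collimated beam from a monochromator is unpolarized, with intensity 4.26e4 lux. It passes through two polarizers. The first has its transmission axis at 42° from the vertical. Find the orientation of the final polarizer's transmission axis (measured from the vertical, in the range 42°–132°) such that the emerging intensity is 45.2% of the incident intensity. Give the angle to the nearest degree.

Unpolarized light through the first polarizer → I₁ = ½ I₀, now polarized at 42°.
Need I₂/I₀ = 0.452, so cos²(θ − 42°) = 0.452 / 0.5 = 0.904.
θ − 42° = arccos(√0.904) = 18.0°, giving θ ≈ 42 + 18.0 = 60.0°.

θ ≈ 60°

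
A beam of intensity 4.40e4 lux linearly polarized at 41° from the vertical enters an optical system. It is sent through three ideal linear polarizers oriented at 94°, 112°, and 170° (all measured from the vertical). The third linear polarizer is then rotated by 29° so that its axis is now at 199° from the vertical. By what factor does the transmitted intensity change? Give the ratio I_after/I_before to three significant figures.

I_new/I_old ≈ 0.00975

Before rotation:
By Malus's law, I₁ = I₀ cos²(94° − 41°) = I₀ cos²(53°) = 0.3622 I₀.
I₂ = I₁ cos²(112° − 94°) = 0.3622 I₀ · cos²(18°) = 0.3276 I₀.
I₃ = I₂ cos²(170° − 112°) = 0.3276 I₀ · cos²(58°) = 0.09199 I₀.
After rotation:
I₁ = I₀ cos²(94° − 41°) = I₀ cos²(53°) = 0.3622 I₀.
I₂ = I₁ cos²(112° − 94°) = 0.3622 I₀ · cos²(18°) = 0.3276 I₀.
I₃ = I₂ cos²(199° − 112°) = 0.3276 I₀ · cos²(87°) = 0.0008973 I₀.
Ratio = 0.0008973 / 0.09199 = 0.009754.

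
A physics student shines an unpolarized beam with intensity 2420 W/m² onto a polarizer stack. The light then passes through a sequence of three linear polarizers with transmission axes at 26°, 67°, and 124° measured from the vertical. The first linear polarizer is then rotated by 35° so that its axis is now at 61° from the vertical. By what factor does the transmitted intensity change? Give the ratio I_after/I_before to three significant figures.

Before rotation:
Unpolarized light through the first polarizer → I₁ = ½ I₀, now polarized at 26°.
I₂ = I₁ cos²(67° − 26°) = 0.5 I₀ · cos²(41°) = 0.2848 I₀.
I₃ = I₂ cos²(124° − 67°) = 0.2848 I₀ · cos²(57°) = 0.08448 I₀.
After rotation:
Unpolarized light through the first polarizer → I₁ = ½ I₀, now polarized at 61°.
I₂ = I₁ cos²(67° − 61°) = 0.5 I₀ · cos²(6°) = 0.4945 I₀.
I₃ = I₂ cos²(124° − 67°) = 0.4945 I₀ · cos²(57°) = 0.1467 I₀.
Ratio = 0.1467 / 0.08448 = 1.736.

I_new/I_old ≈ 1.74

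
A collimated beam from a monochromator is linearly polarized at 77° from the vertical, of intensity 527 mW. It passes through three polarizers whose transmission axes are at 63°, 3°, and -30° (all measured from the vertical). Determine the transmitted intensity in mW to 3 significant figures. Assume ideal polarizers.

I ≈ 87.2 mW

By Malus's law, I₁ = 527 mW · cos²(14°) = 496.2 mW.
I₂ = I₁ · cos²(60°) = 496.2 · 0.25 = 124 mW.
I₃ = I₂ · cos²(33°) = 124 · 0.7034 = 87.25 mW.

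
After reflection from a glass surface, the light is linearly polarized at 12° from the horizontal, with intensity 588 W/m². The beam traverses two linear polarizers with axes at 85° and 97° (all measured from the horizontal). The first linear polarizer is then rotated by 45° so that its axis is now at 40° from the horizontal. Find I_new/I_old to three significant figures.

I_new/I_old ≈ 2.83

Before rotation:
By Malus's law, I₁ = I₀ cos²(85° − 12°) = I₀ cos²(73°) = 0.08548 I₀.
I₂ = I₁ cos²(97° − 85°) = 0.08548 I₀ · cos²(12°) = 0.08179 I₀.
After rotation:
I₁ = I₀ cos²(40° − 12°) = I₀ cos²(28°) = 0.7796 I₀.
I₂ = I₁ cos²(97° − 40°) = 0.7796 I₀ · cos²(57°) = 0.2313 I₀.
Ratio = 0.2313 / 0.08179 = 2.828.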